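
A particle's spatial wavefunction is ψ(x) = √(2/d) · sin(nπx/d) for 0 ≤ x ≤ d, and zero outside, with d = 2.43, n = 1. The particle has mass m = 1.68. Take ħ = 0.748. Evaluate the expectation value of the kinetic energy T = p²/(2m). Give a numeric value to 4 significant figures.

0.2783

T = −(ħ²/2m) d²/dx², so ⟨T⟩ = −(ħ²/2m) ∫ ψ*·ψ'' dx; with m = 1.68.
d/dx sin(nπx/d) = (nπ/d)·cos(nπx/d) and d²/dx² sin(nπx/d) = −(nπ/d)²·sin(nπx/d); on 0 ≤ x ≤ d, ∫sin²(nπx/d) dx = d/2 and ∫sin(nπx/d)·cos(nπx/d) dx = 0.
⟨T⟩ = 0.27832.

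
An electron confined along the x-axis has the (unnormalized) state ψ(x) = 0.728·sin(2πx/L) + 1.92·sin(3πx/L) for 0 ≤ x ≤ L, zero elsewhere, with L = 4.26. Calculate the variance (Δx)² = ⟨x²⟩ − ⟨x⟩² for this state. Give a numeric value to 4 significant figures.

1.092

Compute ⟨x⟩ and ⟨x²⟩ separately, then (Δx)² = ⟨x²⟩ − ⟨x⟩².
On 0 ≤ x ≤ L (j ≠ l): ∫sin²(jπx/L) dx = L/2, ∫sin(jπx/L)·sin(lπx/L) dx = 0; diagonal moments ∫x·sin²(jπx/L) dx = L²/4, ∫x²·sin²(jπx/L) dx = L³·(1/6 − 1/(4j²π²)); cross terms ∫x·sin(jπx/L)·sin(lπx/L) dx = 0 for j + l even and −4jlL²/(π²(j² − l²)²) for j + l odd, ∫x²·sin(jπx/L)·sin(lπx/L) dx = (−1)^(j+l)·4jlL³/(π²(j² − l²)²); higher powers the same way via product-to-sum and parts.
Normalization: ∫|ψ|² dx = 8.9809.
⟨x⟩ = 1.5805 and ⟨x²⟩ = 3.5903.
(Δx)² = 3.5903 − (1.5805)² = 1.0922.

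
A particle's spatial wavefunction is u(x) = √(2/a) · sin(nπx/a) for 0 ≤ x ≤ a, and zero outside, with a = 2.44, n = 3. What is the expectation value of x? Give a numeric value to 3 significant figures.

1.22

⟨x⟩ = ∫ x·|u|² dx (integrals over the domain).
With sin²θ = (1 − cos2θ)/2 on 0 ≤ x ≤ a: ∫sin²(nπx/a) dx = a/2, ∫x·sin²(nπx/a) dx = a²/4, ∫x²·sin²(nπx/a) dx = a³·(1/6 − 1/(4n²π²)); higher powers xᵏ the same way, integrating xᵏ·cos(2nπx/a) by parts.
⟨x⟩ = 1.2200.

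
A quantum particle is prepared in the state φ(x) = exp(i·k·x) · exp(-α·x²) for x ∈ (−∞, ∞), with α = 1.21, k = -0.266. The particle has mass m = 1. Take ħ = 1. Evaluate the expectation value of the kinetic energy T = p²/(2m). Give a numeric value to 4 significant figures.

0.6404

T = −(ħ²/2m) d²/dx², so ⟨T⟩ = −(ħ²/2m) ∫ φ*·φ'' dx / ∫|φ|² dx; with m = 1.
Gaussian moments: ∫x^(2j)·e^(−2αx²) dx = (2j−1)!!/(4α)^j · √(π/(2α)), odd powers integrate to 0; here √(π/(2α)) = 1.1394. Derivatives: φ′ = (ik − 2αx)·φ, φ″ = ((ik − 2αx)² − 2α)·φ; the odd-in-x pieces drop out.
State is unnormalized: ∫|φ|² dx = 1.1394, and ∫φ*·(−ħ²/2m · φ'') dx = 0.72963, so ⟨T⟩ = 0.72963 / 1.1394.
⟨T⟩ = 0.64038.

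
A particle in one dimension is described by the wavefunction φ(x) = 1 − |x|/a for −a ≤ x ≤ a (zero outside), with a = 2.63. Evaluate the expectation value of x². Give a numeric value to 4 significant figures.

0.6917

⟨x²⟩ = ∫ x²·|φ|² dx / ∫|φ|² dx (integrals over the domain).
φ is even, so ∫ over [−a, a] = 2∫₀ᵃ with φ = 1 − x/a there: ∫₀ᵃ (1 − x/a)² dx = a/3, ∫₀ᵃ x²(1 − x/a)² dx = a³/30, ∫₀ᵃ x⁴(1 − x/a)² dx = a⁵/105.
State is unnormalized: ∫|φ|² dx = 1.7533, and ∫φ*·x²·φ dx = 1.2128, so ⟨x²⟩ = 1.2128 / 1.7533.
⟨x²⟩ = 0.69169.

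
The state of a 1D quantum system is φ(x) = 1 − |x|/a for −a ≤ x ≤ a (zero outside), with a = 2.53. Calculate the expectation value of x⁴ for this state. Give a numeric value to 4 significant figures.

1.171

⟨x⁴⟩ = ∫ x⁴·|φ|² dx / ∫|φ|² dx (integrals over the domain).
φ is even, so ∫ over [−a, a] = 2∫₀ᵃ with φ = 1 − x/a there: ∫₀ᵃ (1 − x/a)² dx = a/3, ∫₀ᵃ x²(1 − x/a)² dx = a³/30, ∫₀ᵃ x⁴(1 − x/a)² dx = a⁵/105.
State is unnormalized: ∫|φ|² dx = 1.6867, and ∫φ*·x⁴·φ dx = 1.9744, so ⟨x⁴⟩ = 1.9744 / 1.6867.
⟨x⁴⟩ = 1.1706.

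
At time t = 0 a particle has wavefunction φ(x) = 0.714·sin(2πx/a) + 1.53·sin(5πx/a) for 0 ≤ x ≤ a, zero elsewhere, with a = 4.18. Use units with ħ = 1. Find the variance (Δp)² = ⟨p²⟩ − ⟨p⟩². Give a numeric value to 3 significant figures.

Compute ⟨p⟩ and ⟨p²⟩ separately; (Δp)² = ⟨p²⟩ − ⟨p⟩².
d²/dx² sin(jπx/a) = −(jπ/a)²·sin(jπx/a); on 0 ≤ x ≤ a, ∫sin²(jπx/a) dx = a/2 and ∫sin(jπx/a)·sin(lπx/a) dx = 0 for j ≠ l, so only diagonal terms survive in ∫|φ|² and ∫φ·φ″; ∫φ·φ′ dx = [φ²/2] between the walls = 0.
Normalization: ∫|φ|² dx = 5.9580.
⟨p⟩ = 0.0000 and ⟨p²⟩ = 12.000.
(Δp)² = 12.000 − (0.0000)² = 12.000.

12.0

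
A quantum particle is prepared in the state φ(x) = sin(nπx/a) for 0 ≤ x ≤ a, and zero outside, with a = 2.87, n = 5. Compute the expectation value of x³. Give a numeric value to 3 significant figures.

⟨x³⟩ = ∫ x³·|φ|² dx / ∫|φ|² dx (integrals over the domain).
With sin²θ = (1 − cos2θ)/2 on 0 ≤ x ≤ a: ∫sin²(nπx/a) dx = a/2, ∫x·sin²(nπx/a) dx = a²/4, ∫x²·sin²(nπx/a) dx = a³·(1/6 − 1/(4n²π²)); higher powers xᵏ the same way, integrating xᵏ·cos(2nπx/a) by parts.
State is unnormalized: ∫|φ|² dx = 1.4350, and ∫φ*·x³·φ dx = 8.3777, so ⟨x³⟩ = 8.3777 / 1.4350.
⟨x³⟩ = 5.8381.

5.84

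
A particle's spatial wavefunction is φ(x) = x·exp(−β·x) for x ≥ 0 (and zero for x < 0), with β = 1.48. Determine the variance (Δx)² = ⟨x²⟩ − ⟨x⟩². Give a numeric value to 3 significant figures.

Compute ⟨x⟩ and ⟨x²⟩ separately, then (Δx)² = ⟨x²⟩ − ⟨x⟩².
Every integrand reduces to terms xʲ·e^(−2βx) on [0, ∞); use ∫₀^∞ xʲ·e^(−2βx) dx = j!/(2β)^(j+1).
Normalization: ∫|φ|² dx = 0.077118.
⟨x⟩ = 1.0135 and ⟨x²⟩ = 1.3696.
(Δx)² = 1.3696 − (1.0135)² = 0.34240.

0.342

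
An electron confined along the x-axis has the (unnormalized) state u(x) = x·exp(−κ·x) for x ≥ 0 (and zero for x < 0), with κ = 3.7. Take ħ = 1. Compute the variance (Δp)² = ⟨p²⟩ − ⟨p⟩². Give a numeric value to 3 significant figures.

Compute ⟨p⟩ and ⟨p²⟩ separately; (Δp)² = ⟨p²⟩ − ⟨p⟩².
Differentiate x·exp(−κ·x) with the product rule; every integrand then reduces to terms xʲ·e^(−2κx) on [0, ∞), with ∫₀^∞ xʲ·e^(−2κx) dx = j!/(2κ)^(j+1).
Normalization: ∫|u|² dx = 0.0049355.
⟨p⟩ = 0.0000 and ⟨p²⟩ = 13.690.
(Δp)² = 13.690 − (0.0000)² = 13.690.

13.7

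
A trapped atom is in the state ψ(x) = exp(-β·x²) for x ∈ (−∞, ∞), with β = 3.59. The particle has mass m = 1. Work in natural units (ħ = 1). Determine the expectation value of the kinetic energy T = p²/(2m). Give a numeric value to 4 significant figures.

1.795

T = −(ħ²/2m) d²/dx², so ⟨T⟩ = −(ħ²/2m) ∫ ψ*·ψ'' dx / ∫|ψ|² dx; with m = 1.
Gaussian moments: ∫x^(2j)·e^(−2βx²) dx = (2j−1)!!/(4β)^j · √(π/(2β)), odd powers integrate to 0; here √(π/(2β)) = 0.66147. Derivatives: d/dx e^(−βx²) = −2βx·e^(−βx²), d²/dx² e^(−βx²) = (4β²x² − 2β)·e^(−βx²).
State is unnormalized: ∫|ψ|² dx = 0.66147, and ∫ψ*·(−ħ²/2m · ψ'') dx = 1.1873, so ⟨T⟩ = 1.1873 / 0.66147.
⟨T⟩ = 1.7950.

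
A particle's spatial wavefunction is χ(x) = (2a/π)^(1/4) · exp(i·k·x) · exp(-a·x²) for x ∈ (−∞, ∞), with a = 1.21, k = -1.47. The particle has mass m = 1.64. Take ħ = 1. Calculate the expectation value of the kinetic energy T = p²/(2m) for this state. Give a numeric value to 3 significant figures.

T = −(ħ²/2m) d²/dx², so ⟨T⟩ = −(ħ²/2m) ∫ χ*·χ'' dx; with m = 1.64.
Gaussian moments: ∫x^(2j)·e^(−2ax²) dx = (2j−1)!!/(4a)^j · √(π/(2a)), odd powers integrate to 0; here √(π/(2a)) = 1.1394. Derivatives: χ′ = (ik − 2ax)·χ, χ″ = ((ik − 2ax)² − 2a)·χ; the odd-in-x pieces drop out.
⟨T⟩ = 1.0277.

1.03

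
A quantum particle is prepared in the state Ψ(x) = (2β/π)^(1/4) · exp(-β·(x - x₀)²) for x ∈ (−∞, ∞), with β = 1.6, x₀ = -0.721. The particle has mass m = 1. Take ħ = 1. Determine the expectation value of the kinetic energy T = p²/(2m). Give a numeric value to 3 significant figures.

0.800

T = −(ħ²/2m) d²/dx², so ⟨T⟩ = −(ħ²/2m) ∫ Ψ*·Ψ'' dx; with m = 1.
Gaussian moments (u = x − x₀): ∫u^(2j)·e^(−2βu²) du = (2j−1)!!/(4β)^j · √(π/(2β)), odd powers integrate to 0; here √(π/(2β)) = 0.99083. Derivatives: d/dx e^(−βu²) = −2βu·e^(−βu²), d²/dx² e^(−βu²) = (4β²u² − 2β)·e^(−βu²).
⟨T⟩ = 0.80000.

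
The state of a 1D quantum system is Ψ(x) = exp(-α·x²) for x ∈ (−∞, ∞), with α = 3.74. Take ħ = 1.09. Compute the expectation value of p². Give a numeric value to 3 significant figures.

p² Ψ = −ħ² d²Ψ/dx²; ⟨p²⟩ = −ħ² ∫ Ψ*·Ψ'' dx / ∫|Ψ|² dx.
Gaussian moments: ∫x^(2j)·e^(−2αx²) dx = (2j−1)!!/(4α)^j · √(π/(2α)), odd powers integrate to 0; here √(π/(2α)) = 0.64807. Derivatives: d/dx e^(−αx²) = −2αx·e^(−αx²), d²/dx² e^(−αx²) = (4α²x² − 2α)·e^(−αx²).
State is unnormalized: ∫|Ψ|² dx = 0.64807, and ∫Ψ*·(−ħ² Ψ'') dx = 2.8797, so ⟨p²⟩ = 2.8797 / 0.64807.
⟨p²⟩ = 4.4435.

4.44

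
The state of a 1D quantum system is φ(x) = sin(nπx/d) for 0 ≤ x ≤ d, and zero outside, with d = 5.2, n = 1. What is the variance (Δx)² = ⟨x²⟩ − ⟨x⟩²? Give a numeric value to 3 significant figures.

0.883

Compute ⟨x⟩ and ⟨x²⟩ separately, then (Δx)² = ⟨x²⟩ − ⟨x⟩².
With sin²θ = (1 − cos2θ)/2 on 0 ≤ x ≤ d: ∫sin²(nπx/d) dx = d/2, ∫x·sin²(nπx/d) dx = d²/4, ∫x²·sin²(nπx/d) dx = d³·(1/6 − 1/(4n²π²)); higher powers xᵏ the same way, integrating xᵏ·cos(2nπx/d) by parts.
Normalization: ∫|φ|² dx = 2.6000.
⟨x⟩ = 2.6000 and ⟨x²⟩ = 7.6435.
(Δx)² = 7.6435 − (2.6000)² = 0.88347.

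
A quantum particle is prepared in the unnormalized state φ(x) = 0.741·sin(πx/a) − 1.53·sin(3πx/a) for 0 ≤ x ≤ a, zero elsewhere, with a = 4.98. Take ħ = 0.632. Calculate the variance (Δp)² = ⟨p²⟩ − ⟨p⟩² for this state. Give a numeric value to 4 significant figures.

1.189

Compute ⟨p⟩ and ⟨p²⟩ separately; (Δp)² = ⟨p²⟩ − ⟨p⟩².
d²/dx² sin(jπx/a) = −(jπ/a)²·sin(jπx/a); on 0 ≤ x ≤ a, ∫sin²(jπx/a) dx = a/2 and ∫sin(jπx/a)·sin(lπx/a) dx = 0 for j ≠ l, so only diagonal terms survive in ∫|φ|² and ∫φ·φ″; ∫φ·φ′ dx = [φ²/2] between the walls = 0.
Normalization: ∫|φ|² dx = 7.1961.
⟨p⟩ = 0.0000 and ⟨p²⟩ = 1.1890.
(Δp)² = 1.1890 − (0.0000)² = 1.1890.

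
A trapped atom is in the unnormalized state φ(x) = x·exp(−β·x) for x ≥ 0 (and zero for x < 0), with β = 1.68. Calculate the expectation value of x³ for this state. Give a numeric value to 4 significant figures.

1.582

⟨x³⟩ = ∫ x³·|φ|² dx / ∫|φ|² dx (integrals over the domain).
Every integrand reduces to terms xʲ·e^(−2βx) on [0, ∞); use ∫₀^∞ xʲ·e^(−2βx) dx = j!/(2β)^(j+1).
State is unnormalized: ∫|φ|² dx = 0.052724, and ∫φ*·x³·φ dx = 0.083396, so ⟨x³⟩ = 0.083396 / 0.052724.
⟨x³⟩ = 1.5817.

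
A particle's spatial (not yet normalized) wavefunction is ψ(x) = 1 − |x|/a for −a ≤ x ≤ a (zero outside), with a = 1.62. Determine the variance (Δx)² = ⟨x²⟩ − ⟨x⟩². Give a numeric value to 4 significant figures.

0.2624

Compute ⟨x⟩ and ⟨x²⟩ separately, then (Δx)² = ⟨x²⟩ − ⟨x⟩².
ψ is even, so ∫ over [−a, a] = 2∫₀ᵃ with ψ = 1 − x/a there: ∫₀ᵃ (1 − x/a)² dx = a/3, ∫₀ᵃ x²(1 − x/a)² dx = a³/30, ∫₀ᵃ x⁴(1 − x/a)² dx = a⁵/105.
Normalization: ∫|ψ|² dx = 1.0800.
⟨x⟩ = 0.0000 and ⟨x²⟩ = 0.26244.
(Δx)² = 0.26244 − (0.0000)² = 0.26244.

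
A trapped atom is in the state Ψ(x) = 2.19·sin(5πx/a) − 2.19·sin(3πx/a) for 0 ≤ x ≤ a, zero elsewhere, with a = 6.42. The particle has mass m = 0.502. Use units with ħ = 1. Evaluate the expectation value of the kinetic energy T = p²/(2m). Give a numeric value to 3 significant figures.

4.05

T = −(ħ²/2m) d²/dx², so ⟨T⟩ = −(ħ²/2m) ∫ Ψ*·Ψ'' dx / ∫|Ψ|² dx; with m = 0.502.
d²/dx² sin(jπx/a) = −(jπ/a)²·sin(jπx/a); on 0 ≤ x ≤ a, ∫sin²(jπx/a) dx = a/2 and ∫sin(jπx/a)·sin(lπx/a) dx = 0 for j ≠ l, so only diagonal terms survive in ∫|Ψ|² and ∫Ψ·Ψ″; ∫Ψ·Ψ′ dx = [Ψ²/2] between the walls = 0.
State is unnormalized: ∫|Ψ|² dx = 30.791, and ∫Ψ*·(−ħ²/2m · Ψ'') dx = 124.84, so ⟨T⟩ = 124.84 / 30.791.
⟨T⟩ = 4.0546.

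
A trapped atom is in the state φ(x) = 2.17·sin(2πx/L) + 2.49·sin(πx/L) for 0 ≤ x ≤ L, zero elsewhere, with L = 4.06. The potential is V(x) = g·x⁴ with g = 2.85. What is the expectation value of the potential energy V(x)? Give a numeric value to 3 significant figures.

19.2

⟨V⟩ = ∫ V(x)·|φ|² dx / ∫|φ|² dx.
On 0 ≤ x ≤ L (j ≠ l): ∫sin²(jπx/L) dx = L/2, ∫sin(jπx/L)·sin(lπx/L) dx = 0; diagonal moments ∫x·sin²(jπx/L) dx = L²/4, ∫x²·sin²(jπx/L) dx = L³·(1/6 − 1/(4j²π²)); cross terms ∫x·sin(jπx/L)·sin(lπx/L) dx = 0 for j + l even and −4jlL²/(π²(j² − l²)²) for j + l odd, ∫x²·sin(jπx/L)·sin(lπx/L) dx = (−1)^(j+l)·4jlL³/(π²(j² − l²)²); higher powers the same way via product-to-sum and parts.
State is unnormalized: ∫|φ|² dx = 22.145, and ∫φ*·V(x)·φ dx = 425.87, so ⟨V⟩ = 425.87 / 22.145.
⟨V⟩ = 19.231.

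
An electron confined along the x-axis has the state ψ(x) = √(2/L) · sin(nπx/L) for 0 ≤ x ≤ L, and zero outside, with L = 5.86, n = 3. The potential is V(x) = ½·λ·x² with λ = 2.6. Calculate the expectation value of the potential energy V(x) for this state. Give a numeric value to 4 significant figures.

14.63

⟨V⟩ = ∫ V(x)·|ψ|² dx.
With sin²θ = (1 − cos2θ)/2 on 0 ≤ x ≤ L: ∫sin²(nπx/L) dx = L/2, ∫x·sin²(nπx/L) dx = L²/4, ∫x²·sin²(nπx/L) dx = L³·(1/6 − 1/(4n²π²)); higher powers xᵏ the same way, integrating xᵏ·cos(2nπx/L) by parts.
⟨V⟩ = 14.629.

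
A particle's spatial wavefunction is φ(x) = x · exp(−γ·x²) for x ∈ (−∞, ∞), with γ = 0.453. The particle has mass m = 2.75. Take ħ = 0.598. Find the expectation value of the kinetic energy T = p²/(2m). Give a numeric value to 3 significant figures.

0.0884

T = −(ħ²/2m) d²/dx², so ⟨T⟩ = −(ħ²/2m) ∫ φ*·φ'' dx / ∫|φ|² dx; with m = 2.75.
Expand each integrand as polynomial × e^(−2γx²) and use ∫x^(2j)·e^(−2γx²) dx = (2j−1)!!/(4γ)^j · √(π/(2γ)), odd powers → 0; here √(π/(2γ)) = 1.8621. Differentiate with the product rule, d/dx e^(−γx²) = −2γx·e^(−γx²).
State is unnormalized: ∫|φ|² dx = 1.0277, and ∫φ*·(−ħ²/2m · φ'') dx = 0.090805, so ⟨T⟩ = 0.090805 / 1.0277.
⟨T⟩ = 0.088361.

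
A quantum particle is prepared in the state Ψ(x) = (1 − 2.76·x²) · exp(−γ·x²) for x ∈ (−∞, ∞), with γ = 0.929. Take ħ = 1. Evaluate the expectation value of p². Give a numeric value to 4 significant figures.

5.042

p² Ψ = −ħ² d²Ψ/dx²; ⟨p²⟩ = −ħ² ∫ Ψ*·Ψ'' dx / ∫|Ψ|² dx.
Expand each integrand as polynomial × e^(−2γx²) and use ∫x^(2j)·e^(−2γx²) dx = (2j−1)!!/(4γ)^j · √(π/(2γ)), odd powers → 0; here √(π/(2γ)) = 1.3003. Differentiate with the product rule, d/dx e^(−γx²) = −2γx·e^(−γx²).
State is unnormalized: ∫|Ψ|² dx = 1.5207, and ∫Ψ*·(−ħ² Ψ'') dx = 7.6672, so ⟨p²⟩ = 7.6672 / 1.5207.
⟨p²⟩ = 5.0418.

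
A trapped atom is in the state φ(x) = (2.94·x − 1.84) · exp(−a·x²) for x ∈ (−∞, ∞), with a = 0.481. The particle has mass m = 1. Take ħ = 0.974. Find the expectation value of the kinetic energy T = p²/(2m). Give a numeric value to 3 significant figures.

0.488

T = −(ħ²/2m) d²/dx², so ⟨T⟩ = −(ħ²/2m) ∫ φ*·φ'' dx / ∫|φ|² dx; with m = 1.
Expand each integrand as polynomial × e^(−2ax²) and use ∫x^(2j)·e^(−2ax²) dx = (2j−1)!!/(4a)^j · √(π/(2a)), odd powers → 0; here √(π/(2a)) = 1.8071. Differentiate with the product rule, d/dx e^(−ax²) = −2ax·e^(−ax²).
State is unnormalized: ∫|φ|² dx = 14.237, and ∫φ*·(−ħ²/2m · φ'') dx = 6.9528, so ⟨T⟩ = 6.9528 / 14.237.
⟨T⟩ = 0.48837.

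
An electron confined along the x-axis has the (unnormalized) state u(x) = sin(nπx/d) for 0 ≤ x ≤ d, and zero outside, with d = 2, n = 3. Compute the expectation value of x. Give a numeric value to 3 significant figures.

1.00

⟨x⟩ = ∫ x·|u|² dx / ∫|u|² dx (integrals over the domain).
With sin²θ = (1 − cos2θ)/2 on 0 ≤ x ≤ d: ∫sin²(nπx/d) dx = d/2, ∫x·sin²(nπx/d) dx = d²/4, ∫x²·sin²(nπx/d) dx = d³·(1/6 − 1/(4n²π²)); higher powers xᵏ the same way, integrating xᵏ·cos(2nπx/d) by parts.
State is unnormalized: ∫|u|² dx = 1.0000, and ∫u*·x·u dx = 1.0000, so ⟨x⟩ = 1.0000 / 1.0000.
⟨x⟩ = 1.0000.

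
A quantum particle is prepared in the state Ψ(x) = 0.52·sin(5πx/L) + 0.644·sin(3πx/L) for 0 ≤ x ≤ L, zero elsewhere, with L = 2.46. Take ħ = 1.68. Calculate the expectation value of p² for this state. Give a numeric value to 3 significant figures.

70.5

p² Ψ = −ħ² d²Ψ/dx²; ⟨p²⟩ = −ħ² ∫ Ψ*·Ψ'' dx / ∫|Ψ|² dx.
d²/dx² sin(jπx/L) = −(jπ/L)²·sin(jπx/L); on 0 ≤ x ≤ L, ∫sin²(jπx/L) dx = L/2 and ∫sin(jπx/L)·sin(lπx/L) dx = 0 for j ≠ l, so only diagonal terms survive in ∫|Ψ|² and ∫Ψ·Ψ″; ∫Ψ·Ψ′ dx = [Ψ²/2] between the walls = 0.
State is unnormalized: ∫|Ψ|² dx = 0.84272, and ∫Ψ*·(−ħ² Ψ'') dx = 59.407, so ⟨p²⟩ = 59.407 / 0.84272.
⟨p²⟩ = 70.495.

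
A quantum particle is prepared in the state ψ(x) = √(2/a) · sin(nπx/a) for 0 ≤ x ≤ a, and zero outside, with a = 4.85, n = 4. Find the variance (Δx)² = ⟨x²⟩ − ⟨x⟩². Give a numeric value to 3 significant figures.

1.89

Compute ⟨x⟩ and ⟨x²⟩ separately, then (Δx)² = ⟨x²⟩ − ⟨x⟩².
With sin²θ = (1 − cos2θ)/2 on 0 ≤ x ≤ a: ∫sin²(nπx/a) dx = a/2, ∫x·sin²(nπx/a) dx = a²/4, ∫x²·sin²(nπx/a) dx = a³·(1/6 − 1/(4n²π²)); higher powers xᵏ the same way, integrating xᵏ·cos(2nπx/a) by parts.
⟨x⟩ = 2.4250 and ⟨x²⟩ = 7.7664.
(Δx)² = 7.7664 − (2.4250)² = 1.8857.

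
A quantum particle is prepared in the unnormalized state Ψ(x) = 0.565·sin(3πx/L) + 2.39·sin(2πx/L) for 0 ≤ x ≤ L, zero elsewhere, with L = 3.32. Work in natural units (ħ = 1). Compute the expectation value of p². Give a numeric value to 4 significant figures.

3.819

p² Ψ = −ħ² d²Ψ/dx²; ⟨p²⟩ = −ħ² ∫ Ψ*·Ψ'' dx / ∫|Ψ|² dx.
d²/dx² sin(jπx/L) = −(jπ/L)²·sin(jπx/L); on 0 ≤ x ≤ L, ∫sin²(jπx/L) dx = L/2 and ∫sin(jπx/L)·sin(lπx/L) dx = 0 for j ≠ l, so only diagonal terms survive in ∫|Ψ|² and ∫Ψ·Ψ″; ∫Ψ·Ψ′ dx = [Ψ²/2] between the walls = 0.
State is unnormalized: ∫|Ψ|² dx = 10.012, and ∫Ψ*·(−ħ² Ψ'') dx = 38.232, so ⟨p²⟩ = 38.232 / 10.012.
⟨p²⟩ = 3.8186.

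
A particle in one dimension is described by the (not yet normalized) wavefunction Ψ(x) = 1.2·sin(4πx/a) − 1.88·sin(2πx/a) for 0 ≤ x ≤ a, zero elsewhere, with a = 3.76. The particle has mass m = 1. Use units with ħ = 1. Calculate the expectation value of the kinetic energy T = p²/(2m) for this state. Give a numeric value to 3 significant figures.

2.61

T = −(ħ²/2m) d²/dx², so ⟨T⟩ = −(ħ²/2m) ∫ Ψ*·Ψ'' dx / ∫|Ψ|² dx; with m = 1.
d²/dx² sin(jπx/a) = −(jπ/a)²·sin(jπx/a); on 0 ≤ x ≤ a, ∫sin²(jπx/a) dx = a/2 and ∫sin(jπx/a)·sin(lπx/a) dx = 0 for j ≠ l, so only diagonal terms survive in ∫|Ψ|² and ∫Ψ·Ψ″; ∫Ψ·Ψ′ dx = [Ψ²/2] between the walls = 0.
State is unnormalized: ∫|Ψ|² dx = 9.3519, and ∫Ψ*·(−ħ²/2m · Ψ'') dx = 24.397, so ⟨T⟩ = 24.397 / 9.3519.
⟨T⟩ = 2.6088.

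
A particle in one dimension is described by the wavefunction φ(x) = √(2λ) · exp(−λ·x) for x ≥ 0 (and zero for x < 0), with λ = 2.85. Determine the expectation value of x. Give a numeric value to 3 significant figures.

0.175

⟨x⟩ = ∫ x·|φ|² dx (integrals over the domain).
Every integrand reduces to terms xʲ·e^(−2λx) on [0, ∞); use ∫₀^∞ xʲ·e^(−2λx) dx = j!/(2λ)^(j+1).
⟨x⟩ = 0.17544.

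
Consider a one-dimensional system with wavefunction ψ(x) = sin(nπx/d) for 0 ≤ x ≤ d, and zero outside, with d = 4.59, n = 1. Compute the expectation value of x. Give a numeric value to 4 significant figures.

⟨x⟩ = ∫ x·|ψ|² dx / ∫|ψ|² dx (integrals over the domain).
With sin²θ = (1 − cos2θ)/2 on 0 ≤ x ≤ d: ∫sin²(nπx/d) dx = d/2, ∫x·sin²(nπx/d) dx = d²/4, ∫x²·sin²(nπx/d) dx = d³·(1/6 − 1/(4n²π²)); higher powers xᵏ the same way, integrating xᵏ·cos(2nπx/d) by parts.
State is unnormalized: ∫|ψ|² dx = 2.2950, and ∫ψ*·x·ψ dx = 5.2670, so ⟨x⟩ = 5.2670 / 2.2950.
⟨x⟩ = 2.2950.

2.295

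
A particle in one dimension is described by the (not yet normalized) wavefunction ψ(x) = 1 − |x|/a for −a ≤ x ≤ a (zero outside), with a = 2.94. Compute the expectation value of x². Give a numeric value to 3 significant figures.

⟨x²⟩ = ∫ x²·|ψ|² dx / ∫|ψ|² dx (integrals over the domain).
ψ is even, so ∫ over [−a, a] = 2∫₀ᵃ with ψ = 1 − x/a there: ∫₀ᵃ (1 − x/a)² dx = a/3, ∫₀ᵃ x²(1 − x/a)² dx = a³/30, ∫₀ᵃ x⁴(1 − x/a)² dx = a⁵/105.
State is unnormalized: ∫|ψ|² dx = 1.9600, and ∫ψ*·x²·ψ dx = 1.6941, so ⟨x²⟩ = 1.6941 / 1.9600.
⟨x²⟩ = 0.86436.

0.864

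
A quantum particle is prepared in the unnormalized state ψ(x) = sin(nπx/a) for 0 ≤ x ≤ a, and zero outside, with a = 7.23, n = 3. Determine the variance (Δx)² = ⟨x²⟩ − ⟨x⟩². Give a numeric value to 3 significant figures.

4.06

Compute ⟨x⟩ and ⟨x²⟩ separately, then (Δx)² = ⟨x²⟩ − ⟨x⟩².
With sin²θ = (1 − cos2θ)/2 on 0 ≤ x ≤ a: ∫sin²(nπx/a) dx = a/2, ∫x·sin²(nπx/a) dx = a²/4, ∫x²·sin²(nπx/a) dx = a³·(1/6 − 1/(4n²π²)); higher powers xᵏ the same way, integrating xᵏ·cos(2nπx/a) by parts.
Normalization: ∫|ψ|² dx = 3.6150.
⟨x⟩ = 3.6150 and ⟨x²⟩ = 17.130.
(Δx)² = 17.130 − (3.6150)² = 4.0618.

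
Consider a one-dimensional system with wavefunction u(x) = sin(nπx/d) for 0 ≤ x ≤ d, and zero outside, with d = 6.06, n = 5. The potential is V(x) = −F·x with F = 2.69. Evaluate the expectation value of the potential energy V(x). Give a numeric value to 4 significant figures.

⟨V⟩ = ∫ V(x)·|u|² dx / ∫|u|² dx.
With sin²θ = (1 − cos2θ)/2 on 0 ≤ x ≤ d: ∫sin²(nπx/d) dx = d/2, ∫x·sin²(nπx/d) dx = d²/4, ∫x²·sin²(nπx/d) dx = d³·(1/6 − 1/(4n²π²)); higher powers xᵏ the same way, integrating xᵏ·cos(2nπx/d) by parts.
State is unnormalized: ∫|u|² dx = 3.0300, and ∫u*·V(x)·u dx = -24.697, so ⟨V⟩ = -24.697 / 3.0300.
⟨V⟩ = -8.1507.

-8.151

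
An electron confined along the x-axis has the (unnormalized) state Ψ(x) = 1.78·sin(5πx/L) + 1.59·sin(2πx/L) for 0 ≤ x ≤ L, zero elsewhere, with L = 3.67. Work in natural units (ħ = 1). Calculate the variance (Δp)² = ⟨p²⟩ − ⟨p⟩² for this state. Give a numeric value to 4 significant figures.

Compute ⟨p⟩ and ⟨p²⟩ separately; (Δp)² = ⟨p²⟩ − ⟨p⟩².
d²/dx² sin(jπx/L) = −(jπ/L)²·sin(jπx/L); on 0 ≤ x ≤ L, ∫sin²(jπx/L) dx = L/2 and ∫sin(jπx/L)·sin(lπx/L) dx = 0 for j ≠ l, so only diagonal terms survive in ∫|Ψ|² and ∫Ψ·Ψ″; ∫Ψ·Ψ′ dx = [Ψ²/2] between the walls = 0.
Normalization: ∫|Ψ|² dx = 10.453.
⟨p⟩ = 0.0000 and ⟨p²⟩ = 11.490.
(Δp)² = 11.490 − (0.0000)² = 11.490.

11.49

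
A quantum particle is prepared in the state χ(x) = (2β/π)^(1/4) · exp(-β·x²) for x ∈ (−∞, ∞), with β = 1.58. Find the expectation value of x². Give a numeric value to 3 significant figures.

⟨x²⟩ = ∫ x²·|χ|² dx (integrals over the domain).
Gaussian moments: ∫x^(2j)·e^(−2βx²) dx = (2j−1)!!/(4β)^j · √(π/(2β)), odd powers integrate to 0; here √(π/(2β)) = 0.99708.
⟨x²⟩ = 0.15823.

0.158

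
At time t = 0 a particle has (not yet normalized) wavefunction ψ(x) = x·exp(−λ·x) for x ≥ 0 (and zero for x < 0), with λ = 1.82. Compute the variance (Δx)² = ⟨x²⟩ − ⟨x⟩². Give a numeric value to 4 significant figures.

0.2264

Compute ⟨x⟩ and ⟨x²⟩ separately, then (Δx)² = ⟨x²⟩ − ⟨x⟩².
Every integrand reduces to terms xʲ·e^(−2λx) on [0, ∞); use ∫₀^∞ xʲ·e^(−2λx) dx = j!/(2λ)^(j+1).
Normalization: ∫|ψ|² dx = 0.041469.
⟨x⟩ = 0.82418 and ⟨x²⟩ = 0.90569.
(Δx)² = 0.90569 − (0.82418)² = 0.22642.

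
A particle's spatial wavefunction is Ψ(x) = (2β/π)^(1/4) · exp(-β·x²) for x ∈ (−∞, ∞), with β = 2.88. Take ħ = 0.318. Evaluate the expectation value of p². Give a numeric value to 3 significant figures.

0.291

p² Ψ = −ħ² d²Ψ/dx²; ⟨p²⟩ = −ħ² ∫ Ψ*·Ψ'' dx.
Gaussian moments: ∫x^(2j)·e^(−2βx²) dx = (2j−1)!!/(4β)^j · √(π/(2β)), odd powers integrate to 0; here √(π/(2β)) = 0.73852. Derivatives: d/dx e^(−βx²) = −2βx·e^(−βx²), d²/dx² e^(−βx²) = (4β²x² − 2β)·e^(−βx²).
⟨p²⟩ = 0.29124.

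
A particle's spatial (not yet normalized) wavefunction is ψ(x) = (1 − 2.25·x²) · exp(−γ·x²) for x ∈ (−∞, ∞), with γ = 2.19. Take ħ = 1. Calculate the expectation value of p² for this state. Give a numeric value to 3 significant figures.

6.32

p² ψ = −ħ² d²ψ/dx²; ⟨p²⟩ = −ħ² ∫ ψ*·ψ'' dx / ∫|ψ|² dx.
Expand each integrand as polynomial × e^(−2γx²) and use ∫x^(2j)·e^(−2γx²) dx = (2j−1)!!/(4γ)^j · √(π/(2γ)), odd powers → 0; here √(π/(2γ)) = 0.84691. Differentiate with the product rule, d/dx e^(−γx²) = −2γx·e^(−γx²).
State is unnormalized: ∫|ψ|² dx = 0.57947, and ∫ψ*·(−ħ² ψ'') dx = 3.6640, so ⟨p²⟩ = 3.6640 / 0.57947.
⟨p²⟩ = 6.3231.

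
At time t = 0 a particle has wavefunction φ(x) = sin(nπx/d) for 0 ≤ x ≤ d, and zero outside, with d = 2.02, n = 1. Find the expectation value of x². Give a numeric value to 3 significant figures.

1.15

⟨x²⟩ = ∫ x²·|φ|² dx / ∫|φ|² dx (integrals over the domain).
With sin²θ = (1 − cos2θ)/2 on 0 ≤ x ≤ d: ∫sin²(nπx/d) dx = d/2, ∫x·sin²(nπx/d) dx = d²/4, ∫x²·sin²(nπx/d) dx = d³·(1/6 − 1/(4n²π²)); higher powers xᵏ the same way, integrating xᵏ·cos(2nπx/d) by parts.
State is unnormalized: ∫|φ|² dx = 1.0100, and ∫φ*·x²·φ dx = 1.1650, so ⟨x²⟩ = 1.1650 / 1.0100.
⟨x²⟩ = 1.1534.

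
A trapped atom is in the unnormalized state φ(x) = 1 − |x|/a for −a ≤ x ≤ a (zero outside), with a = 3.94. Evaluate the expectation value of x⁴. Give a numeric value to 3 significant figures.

⟨x⁴⟩ = ∫ x⁴·|φ|² dx / ∫|φ|² dx (integrals over the domain).
φ is even, so ∫ over [−a, a] = 2∫₀ᵃ with φ = 1 − x/a there: ∫₀ᵃ (1 − x/a)² dx = a/3, ∫₀ᵃ x²(1 − x/a)² dx = a³/30, ∫₀ᵃ x⁴(1 − x/a)² dx = a⁵/105.
State is unnormalized: ∫|φ|² dx = 2.6267, and ∫φ*·x⁴·φ dx = 18.085, so ⟨x⁴⟩ = 18.085 / 2.6267.
⟨x⁴⟩ = 6.8852.

6.89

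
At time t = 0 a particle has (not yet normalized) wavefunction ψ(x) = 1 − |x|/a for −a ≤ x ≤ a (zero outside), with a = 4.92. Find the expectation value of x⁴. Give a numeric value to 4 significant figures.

⟨x⁴⟩ = ∫ x⁴·|ψ|² dx / ∫|ψ|² dx (integrals over the domain).
ψ is even, so ∫ over [−a, a] = 2∫₀ᵃ with ψ = 1 − x/a there: ∫₀ᵃ (1 − x/a)² dx = a/3, ∫₀ᵃ x²(1 − x/a)² dx = a³/30, ∫₀ᵃ x⁴(1 − x/a)² dx = a⁵/105.
State is unnormalized: ∫|ψ|² dx = 3.2800, and ∫ψ*·x⁴·ψ dx = 54.912, so ⟨x⁴⟩ = 54.912 / 3.2800.
⟨x⁴⟩ = 16.741.

16.74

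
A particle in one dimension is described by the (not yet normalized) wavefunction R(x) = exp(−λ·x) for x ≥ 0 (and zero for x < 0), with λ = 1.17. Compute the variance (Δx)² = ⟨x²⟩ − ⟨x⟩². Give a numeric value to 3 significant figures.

0.183

Compute ⟨x⟩ and ⟨x²⟩ separately, then (Δx)² = ⟨x²⟩ − ⟨x⟩².
Every integrand reduces to terms xʲ·e^(−2λx) on [0, ∞); use ∫₀^∞ xʲ·e^(−2λx) dx = j!/(2λ)^(j+1).
Normalization: ∫|R|² dx = 0.42735.
⟨x⟩ = 0.42735 and ⟨x²⟩ = 0.36526.
(Δx)² = 0.36526 − (0.42735)² = 0.18263.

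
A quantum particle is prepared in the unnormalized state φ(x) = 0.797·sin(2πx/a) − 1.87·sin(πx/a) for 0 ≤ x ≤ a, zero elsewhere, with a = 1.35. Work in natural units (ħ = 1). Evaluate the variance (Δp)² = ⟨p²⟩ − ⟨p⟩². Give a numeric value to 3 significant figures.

7.91

Compute ⟨p⟩ and ⟨p²⟩ separately; (Δp)² = ⟨p²⟩ − ⟨p⟩².
d²/dx² sin(jπx/a) = −(jπ/a)²·sin(jπx/a); on 0 ≤ x ≤ a, ∫sin²(jπx/a) dx = a/2 and ∫sin(jπx/a)·sin(lπx/a) dx = 0 for j ≠ l, so only diagonal terms survive in ∫|φ|² and ∫φ·φ″; ∫φ·φ′ dx = [φ²/2] between the walls = 0.
Normalization: ∫|φ|² dx = 2.7892.
⟨p⟩ = 0.0000 and ⟨p²⟩ = 7.9129.
(Δp)² = 7.9129 − (0.0000)² = 7.9129.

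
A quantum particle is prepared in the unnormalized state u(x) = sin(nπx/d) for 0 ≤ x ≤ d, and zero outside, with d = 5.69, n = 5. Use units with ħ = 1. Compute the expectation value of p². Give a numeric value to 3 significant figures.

7.62

p² u = −ħ² d²u/dx²; ⟨p²⟩ = −ħ² ∫ u*·u'' dx / ∫|u|² dx.
d/dx sin(nπx/d) = (nπ/d)·cos(nπx/d) and d²/dx² sin(nπx/d) = −(nπ/d)²·sin(nπx/d); on 0 ≤ x ≤ d, ∫sin²(nπx/d) dx = d/2 and ∫sin(nπx/d)·cos(nπx/d) dx = 0.
State is unnormalized: ∫|u|² dx = 2.8450, and ∫u*·(−ħ² u'') dx = 21.682, so ⟨p²⟩ = 21.682 / 2.8450.
⟨p²⟩ = 7.6211.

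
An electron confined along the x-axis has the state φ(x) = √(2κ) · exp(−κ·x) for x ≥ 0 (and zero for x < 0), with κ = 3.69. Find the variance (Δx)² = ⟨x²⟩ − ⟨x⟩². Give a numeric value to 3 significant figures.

Compute ⟨x⟩ and ⟨x²⟩ separately, then (Δx)² = ⟨x²⟩ − ⟨x⟩².
Every integrand reduces to terms xʲ·e^(−2κx) on [0, ∞); use ∫₀^∞ xʲ·e^(−2κx) dx = j!/(2κ)^(j+1).
⟨x⟩ = 0.13550 and ⟨x²⟩ = 0.036721.
(Δx)² = 0.036721 − (0.13550)² = 0.018361.

0.0184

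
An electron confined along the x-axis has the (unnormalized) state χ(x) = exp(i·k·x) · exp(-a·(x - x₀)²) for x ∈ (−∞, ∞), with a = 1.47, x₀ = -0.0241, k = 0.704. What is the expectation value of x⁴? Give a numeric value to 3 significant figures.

⟨x⁴⟩ = ∫ x⁴·|χ|² dx / ∫|χ|² dx (integrals over the domain).
Gaussian moments (u = x − x₀): ∫u^(2j)·e^(−2au²) du = (2j−1)!!/(4a)^j · √(π/(2a)), odd powers integrate to 0; here √(π/(2a)) = 1.0337.
State is unnormalized: ∫|χ|² dx = 1.0337, and ∫χ*·x⁴·χ dx = 0.090308, so ⟨x⁴⟩ = 0.090308 / 1.0337.
⟨x⁴⟩ = 0.087362.

0.0874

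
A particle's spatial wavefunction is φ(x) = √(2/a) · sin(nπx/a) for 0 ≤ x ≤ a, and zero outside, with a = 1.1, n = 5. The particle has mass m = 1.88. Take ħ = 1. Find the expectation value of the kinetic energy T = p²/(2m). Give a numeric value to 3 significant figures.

54.2

T = −(ħ²/2m) d²/dx², so ⟨T⟩ = −(ħ²/2m) ∫ φ*·φ'' dx; with m = 1.88.
d/dx sin(nπx/a) = (nπ/a)·cos(nπx/a) and d²/dx² sin(nπx/a) = −(nπ/a)²·sin(nπx/a); on 0 ≤ x ≤ a, ∫sin²(nπx/a) dx = a/2 and ∫sin(nπx/a)·cos(nπx/a) dx = 0.
⟨T⟩ = 54.233.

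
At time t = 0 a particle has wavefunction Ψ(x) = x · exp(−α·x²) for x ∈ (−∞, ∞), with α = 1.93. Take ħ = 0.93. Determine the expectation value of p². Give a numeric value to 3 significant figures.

p² Ψ = −ħ² d²Ψ/dx²; ⟨p²⟩ = −ħ² ∫ Ψ*·Ψ'' dx / ∫|Ψ|² dx.
Expand each integrand as polynomial × e^(−2αx²) and use ∫x^(2j)·e^(−2αx²) dx = (2j−1)!!/(4α)^j · √(π/(2α)), odd powers → 0; here √(π/(2α)) = 0.90216. Differentiate with the product rule, d/dx e^(−αx²) = −2αx·e^(−αx²).
State is unnormalized: ∫|Ψ|² dx = 0.11686, and ∫Ψ*·(−ħ² Ψ'') dx = 0.58521, so ⟨p²⟩ = 0.58521 / 0.11686.
⟨p²⟩ = 5.0078.

5.01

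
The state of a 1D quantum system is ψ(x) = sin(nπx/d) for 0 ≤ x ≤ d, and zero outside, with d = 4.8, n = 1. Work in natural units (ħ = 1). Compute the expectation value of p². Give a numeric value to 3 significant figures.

0.428

p² ψ = −ħ² d²ψ/dx²; ⟨p²⟩ = −ħ² ∫ ψ*·ψ'' dx / ∫|ψ|² dx.
d/dx sin(nπx/d) = (nπ/d)·cos(nπx/d) and d²/dx² sin(nπx/d) = −(nπ/d)²·sin(nπx/d); on 0 ≤ x ≤ d, ∫sin²(nπx/d) dx = d/2 and ∫sin(nπx/d)·cos(nπx/d) dx = 0.
State is unnormalized: ∫|ψ|² dx = 2.4000, and ∫ψ*·(−ħ² ψ'') dx = 1.0281, so ⟨p²⟩ = 1.0281 / 2.4000.
⟨p²⟩ = 0.42837.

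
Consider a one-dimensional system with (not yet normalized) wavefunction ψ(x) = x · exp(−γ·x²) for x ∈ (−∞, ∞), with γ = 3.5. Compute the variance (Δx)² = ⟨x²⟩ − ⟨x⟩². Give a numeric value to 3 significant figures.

Compute ⟨x⟩ and ⟨x²⟩ separately, then (Δx)² = ⟨x²⟩ − ⟨x⟩².
Expand each integrand as polynomial × e^(−2γx²) and use ∫x^(2j)·e^(−2γx²) dx = (2j−1)!!/(4γ)^j · √(π/(2γ)), odd powers → 0; here √(π/(2γ)) = 0.66992.
Normalization: ∫|ψ|² dx = 0.047852.
⟨x⟩ = 0.0000 and ⟨x²⟩ = 0.21429.
(Δx)² = 0.21429 − (0.0000)² = 0.21429.

0.214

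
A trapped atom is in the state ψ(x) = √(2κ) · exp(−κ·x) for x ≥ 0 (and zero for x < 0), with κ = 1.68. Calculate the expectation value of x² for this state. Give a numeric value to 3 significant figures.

⟨x²⟩ = ∫ x²·|ψ|² dx (integrals over the domain).
Every integrand reduces to terms xʲ·e^(−2κx) on [0, ∞); use ∫₀^∞ xʲ·e^(−2κx) dx = j!/(2κ)^(j+1).
⟨x²⟩ = 0.17715.

0.177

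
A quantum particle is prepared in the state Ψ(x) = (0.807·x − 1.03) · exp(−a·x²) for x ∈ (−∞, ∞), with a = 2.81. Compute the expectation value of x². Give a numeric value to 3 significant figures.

0.0982

⟨x²⟩ = ∫ x²·|Ψ|² dx / ∫|Ψ|² dx (integrals over the domain).
Expand each integrand as polynomial × e^(−2ax²) and use ∫x^(2j)·e^(−2ax²) dx = (2j−1)!!/(4a)^j · √(π/(2a)), odd powers → 0; here √(π/(2a)) = 0.74766.
State is unnormalized: ∫|Ψ|² dx = 0.83652, and ∫Ψ*·x²·Ψ dx = 0.082131, so ⟨x²⟩ = 0.082131 / 0.83652.
⟨x²⟩ = 0.098183.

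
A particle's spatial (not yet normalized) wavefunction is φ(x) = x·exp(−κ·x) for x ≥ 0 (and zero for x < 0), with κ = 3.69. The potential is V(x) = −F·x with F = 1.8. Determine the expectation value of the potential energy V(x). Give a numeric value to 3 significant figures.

⟨V⟩ = ∫ V(x)·|φ|² dx / ∫|φ|² dx.
Every integrand reduces to terms xʲ·e^(−2κx) on [0, ∞); use ∫₀^∞ xʲ·e^(−2κx) dx = j!/(2κ)^(j+1).
State is unnormalized: ∫|φ|² dx = 0.0049758, and ∫φ*·V(x)·φ dx = -0.0036408, so ⟨V⟩ = -0.0036408 / 0.0049758.
⟨V⟩ = -0.73171.

-0.732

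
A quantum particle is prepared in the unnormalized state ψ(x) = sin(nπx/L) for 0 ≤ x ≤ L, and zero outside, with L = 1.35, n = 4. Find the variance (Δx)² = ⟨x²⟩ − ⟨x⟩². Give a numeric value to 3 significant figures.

0.146

Compute ⟨x⟩ and ⟨x²⟩ separately, then (Δx)² = ⟨x²⟩ − ⟨x⟩².
With sin²θ = (1 − cos2θ)/2 on 0 ≤ x ≤ L: ∫sin²(nπx/L) dx = L/2, ∫x·sin²(nπx/L) dx = L²/4, ∫x²·sin²(nπx/L) dx = L³·(1/6 − 1/(4n²π²)); higher powers xᵏ the same way, integrating xᵏ·cos(2nπx/L) by parts.
Normalization: ∫|ψ|² dx = 0.67500.
⟨x⟩ = 0.67500 and ⟨x²⟩ = 0.60173.
(Δx)² = 0.60173 − (0.67500)² = 0.14610.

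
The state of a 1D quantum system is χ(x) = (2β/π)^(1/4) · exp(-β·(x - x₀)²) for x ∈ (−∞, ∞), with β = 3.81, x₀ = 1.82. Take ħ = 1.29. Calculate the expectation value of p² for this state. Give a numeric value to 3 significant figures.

p² χ = −ħ² d²χ/dx²; ⟨p²⟩ = −ħ² ∫ χ*·χ'' dx.
Gaussian moments (u = x − x₀): ∫u^(2j)·e^(−2βu²) du = (2j−1)!!/(4β)^j · √(π/(2β)), odd powers integrate to 0; here √(π/(2β)) = 0.64209. Derivatives: d/dx e^(−βu²) = −2βu·e^(−βu²), d²/dx² e^(−βu²) = (4β²u² − 2β)·e^(−βu²).
⟨p²⟩ = 6.3402.

6.34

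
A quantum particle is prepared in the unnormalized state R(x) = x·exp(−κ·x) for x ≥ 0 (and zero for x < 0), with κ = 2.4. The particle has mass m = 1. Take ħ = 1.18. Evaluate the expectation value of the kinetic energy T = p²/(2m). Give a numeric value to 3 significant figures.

4.01

T = −(ħ²/2m) d²/dx², so ⟨T⟩ = −(ħ²/2m) ∫ R*·R'' dx / ∫|R|² dx; with m = 1.
Differentiate x·exp(−κ·x) with the product rule; every integrand then reduces to terms xʲ·e^(−2κx) on [0, ∞), with ∫₀^∞ xʲ·e^(−2κx) dx = j!/(2κ)^(j+1).
State is unnormalized: ∫|R|² dx = 0.018084, and ∫R*·(−ħ²/2m · R'') dx = 0.072521, so ⟨T⟩ = 0.072521 / 0.018084.
⟨T⟩ = 4.0101.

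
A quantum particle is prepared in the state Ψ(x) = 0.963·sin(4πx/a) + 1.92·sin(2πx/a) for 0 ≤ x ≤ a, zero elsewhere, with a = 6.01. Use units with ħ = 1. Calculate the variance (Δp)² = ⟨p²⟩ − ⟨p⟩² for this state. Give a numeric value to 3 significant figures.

Compute ⟨p⟩ and ⟨p²⟩ separately; (Δp)² = ⟨p²⟩ − ⟨p⟩².
d²/dx² sin(jπx/a) = −(jπ/a)²·sin(jπx/a); on 0 ≤ x ≤ a, ∫sin²(jπx/a) dx = a/2 and ∫sin(jπx/a)·sin(lπx/a) dx = 0 for j ≠ l, so only diagonal terms survive in ∫|Ψ|² and ∫Ψ·Ψ″; ∫Ψ·Ψ′ dx = [Ψ²/2] between the walls = 0.
Normalization: ∫|Ψ|² dx = 13.864.
⟨p⟩ = 0.0000 and ⟨p²⟩ = 1.7520.
(Δp)² = 1.7520 − (0.0000)² = 1.7520.

1.75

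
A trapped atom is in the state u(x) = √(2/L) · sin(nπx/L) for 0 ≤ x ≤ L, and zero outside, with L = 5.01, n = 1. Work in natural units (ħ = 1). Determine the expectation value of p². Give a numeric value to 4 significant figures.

0.3932

p² u = −ħ² d²u/dx²; ⟨p²⟩ = −ħ² ∫ u*·u'' dx.
d/dx sin(nπx/L) = (nπ/L)·cos(nπx/L) and d²/dx² sin(nπx/L) = −(nπ/L)²·sin(nπx/L); on 0 ≤ x ≤ L, ∫sin²(nπx/L) dx = L/2 and ∫sin(nπx/L)·cos(nπx/L) dx = 0.
⟨p²⟩ = 0.39321.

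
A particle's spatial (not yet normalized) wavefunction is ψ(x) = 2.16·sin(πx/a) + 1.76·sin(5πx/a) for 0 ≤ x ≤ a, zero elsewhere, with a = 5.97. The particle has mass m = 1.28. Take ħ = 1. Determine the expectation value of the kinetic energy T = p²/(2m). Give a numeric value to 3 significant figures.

T = −(ħ²/2m) d²/dx², so ⟨T⟩ = −(ħ²/2m) ∫ ψ*·ψ'' dx / ∫|ψ|² dx; with m = 1.28.
d²/dx² sin(jπx/a) = −(jπ/a)²·sin(jπx/a); on 0 ≤ x ≤ a, ∫sin²(jπx/a) dx = a/2 and ∫sin(jπx/a)·sin(lπx/a) dx = 0 for j ≠ l, so only diagonal terms survive in ∫|ψ|² and ∫ψ·ψ″; ∫ψ·ψ′ dx = [ψ²/2] between the walls = 0.
State is unnormalized: ∫|ψ|² dx = 23.173, and ∫ψ*·(−ħ²/2m · ψ'') dx = 26.511, so ⟨T⟩ = 26.511 / 23.173.
⟨T⟩ = 1.1440.

1.14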